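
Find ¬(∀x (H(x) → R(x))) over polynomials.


Original: ∀x (H(x) → R(x))
Rule: ¬∀→∃, ¬∃→∀, negate predicate.
Negation: ∃x (H(x) ∧ ¬R(x))

∃x (H(x) ∧ ¬R(x))


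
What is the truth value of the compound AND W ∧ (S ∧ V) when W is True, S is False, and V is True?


W = True, S = False, V = True
Step 1: S ∧ V = False AND True = False
Step 2: W ∧ False = True AND False = False
AND is true only when ALL operands are true.

False


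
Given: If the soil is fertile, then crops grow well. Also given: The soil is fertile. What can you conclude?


Modus ponens: P → Q, P ⊢ Q
P: the soil is fertile
Q: crops grow well
We have P → Q and P is true.
By modus ponens, Q must be true.

Crops grow well


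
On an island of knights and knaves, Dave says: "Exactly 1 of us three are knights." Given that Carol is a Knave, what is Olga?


Dave claims exactly 1 knights among Dave, Carol, Olga.
Given: Carol is a Knave.

Case 1: Dave is a Knight (tells truth)
  Then exactly 1 of the three are knights.
  Counting Dave, Carol: 1 knight(s) so far. Need 0 more → Olga = Knave.
Case 2: Dave is a Knave (lies)
  Then the count is NOT 1.
  If Olga = Knight, count = 1 = 1 → claim would be true, contradicts lie.
  If Olga = Knave, count = 0 ≠ 1 → lie confirmed ✓

Olga is a Knave.

Knave


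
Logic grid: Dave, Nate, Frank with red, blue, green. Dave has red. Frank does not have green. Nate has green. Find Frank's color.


From clues:
  Nate → green
  Dave → red
By elimination, Frank gets the remaining.

blue


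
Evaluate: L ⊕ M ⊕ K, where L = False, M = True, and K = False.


L = False, M = True, K = False
Step 1: L ⊕ M = False XOR True = True
Step 2: True ⊕ K = True XOR False = True
XOR is true when an odd number of operands are true.

True


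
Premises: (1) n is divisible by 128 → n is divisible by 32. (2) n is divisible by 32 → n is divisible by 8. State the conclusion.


Hypothetical syllogism: P → Q, Q → R ⊢ P → R
Premise 1: n is divisible by 128 → n is divisible by 32
Premise 2: n is divisible by 32 → n is divisible by 8
Chain the implications: the middle term (n is divisible by 32) links the two.
Conclusion: If n is divisible by 128, then n is divisible by 8.

If n is divisible by 128, then n is divisible by 8.


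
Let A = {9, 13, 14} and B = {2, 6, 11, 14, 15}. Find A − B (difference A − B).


A = {9, 13, 14}
B = {2, 6, 11, 14, 15}
Operation: difference A − B
In A but not B: 9, 13

{9, 13}


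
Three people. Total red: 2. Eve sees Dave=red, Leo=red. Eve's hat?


Total red = 2, seen red = 2
Own red = 2 - 2 = 0
Eve's hat is blue.

blue


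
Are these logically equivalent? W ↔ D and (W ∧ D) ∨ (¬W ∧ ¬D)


Expression 1: W ↔ D
Expression 2: (W ∧ D) ∨ (¬W ∧ ¬D)
Truth table (W D | Expr1 Expr2):
  T T |   T     T
  T F |   F     F
  F T |   F     F
  F F |   T     T
All 4 rows agree, so the expressions are logically equivalent.

Yes


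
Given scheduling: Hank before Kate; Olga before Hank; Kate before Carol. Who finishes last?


Constraints: Hank before Kate; Olga before Hank; Kate before Carol
The last task can have nothing scheduled after it, so it must never appear on the left of a 'before'.
Tasks appearing before some other task: Hank, Olga, Kate.
The only task not in that list is Carol → it is last.

Carol


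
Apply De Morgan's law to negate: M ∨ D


De Morgan's law: ¬(P ∨ Q) ≡ ¬P ∧ ¬Q
¬(M ∨ D) = ¬M ∧ ¬D

¬M ∧ ¬D


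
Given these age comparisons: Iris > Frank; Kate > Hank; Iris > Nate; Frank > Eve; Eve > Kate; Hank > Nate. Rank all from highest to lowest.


Constraints: Iris > Frank; Kate > Hank; Iris > Nate; Frank > Eve; Eve > Kate; Hank > Nate
Method: at each step, the next-highest is the one remaining person who never appears on the smaller side of a constraint between remaining people.
  Step 1: remaining {Hank, Kate, Frank, Nate, Iris, Eve}; on the smaller side: {Hank, Kate, Frank, Nate, Eve} → Iris is next (Iris > Frank; Iris > Nate).
  Step 2: remaining {Hank, Kate, Frank, Nate, Eve}; on the smaller side: {Hank, Kate, Nate, Eve} → Frank is next (Frank > Eve).
  Step 3: remaining {Hank, Kate, Nate, Eve}; on the smaller side: {Hank, Kate, Nate} → Eve is next (Eve > Kate).
  Step 4: remaining {Hank, Kate, Nate}; on the smaller side: {Hank, Nate} → Kate is next (Kate > Hank).
  Step 5: remaining {Hank, Nate}; on the smaller side: {Nate} → Hank is next (Hank > Nate).
  Step 6: only Nate remains → lowest.
Final ranking (highest to lowest):

Iris > Frank > Eve > Kate > Hank > Nate


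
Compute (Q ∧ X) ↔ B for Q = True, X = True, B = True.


Q = True, X = True, B = True
Step 1: Q ∧ X = True AND True = True
Step 2: (True) ↔ B: true when both sides have same truth value.
Result: True ↔ True = True

True


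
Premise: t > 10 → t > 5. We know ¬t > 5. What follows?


Modus tollens: P → Q, ¬Q ⊢ ¬P
P: t > 10
Q: t > 5
We have P → Q and Q is false.
By modus tollens, P must be false.

It is not the case that t > 10


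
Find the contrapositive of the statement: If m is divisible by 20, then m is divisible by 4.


Original: If m is divisible by 20, then m is divisible by 4
Contrapositive: If ¬Q, then ¬P
Negate Q: not (m is divisible by 4)
Negate P: not (m is divisible by 20)

If not (m is divisible by 4), then not (m is divisible by 20).


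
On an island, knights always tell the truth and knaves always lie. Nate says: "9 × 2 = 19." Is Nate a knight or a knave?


Statement: "9 × 2 = 19."
Actual: 9 × 2 = 18
Claimed: 19
Statement is FALSE → Nate lies → Knave

Knave


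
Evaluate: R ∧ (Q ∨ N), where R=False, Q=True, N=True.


R = False, Q = True, N = True
Expression: R ∧ (Q ∨ N)
Step 1: Q ∨ N = True OR True = True
Step 2: R ∧ (True) = False AND True = False

False


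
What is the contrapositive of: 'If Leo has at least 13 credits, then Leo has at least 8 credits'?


Original: If Leo has at least 13 credits, then Leo has at least 8 credits
Contrapositive: If ¬Q, then ¬P
Negate Q: not (Leo has at least 8 credits)
Negate P: not (Leo has at least 13 credits)

If not (Leo has at least 8 credits), then not (Leo has at least 13 credits).


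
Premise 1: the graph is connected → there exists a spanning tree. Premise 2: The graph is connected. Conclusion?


Modus ponens: P → Q, P ⊢ Q
P: the graph is connected
Q: there exists a spanning tree
We have P → Q and P is true.
By modus ponens, Q must be true.

There exists a spanning tree


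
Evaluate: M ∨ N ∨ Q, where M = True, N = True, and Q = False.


M = True, N = True, Q = False
Step 1: M ∨ N = True OR True = True
Step 2: True ∨ Q = True OR False = True
OR is true when at least one operand is true.

True


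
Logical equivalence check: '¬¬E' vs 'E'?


Expression 1: ¬¬E
Expression 2: E
Truth table (E | Expr1 Expr2):
  T |   T     T
  F |   F     F
All 2 rows agree, so the expressions are logically equivalent.

Yes


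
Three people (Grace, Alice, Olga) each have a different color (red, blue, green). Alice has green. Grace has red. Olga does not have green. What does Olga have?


From clues:
  Alice → green
  Grace → red
By elimination, Olga gets the remaining.

blue


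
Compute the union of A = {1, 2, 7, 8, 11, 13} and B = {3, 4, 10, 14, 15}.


A = {1, 2, 7, 8, 11, 13}
B = {3, 4, 10, 14, 15}
Operation: union
All elements combined: 1, 2, 3, 4, 7, 8, 10, 11, 13, 14, 15

{1, 2, 3, 4, 7, 8, 10, 11, 13, 14, 15}


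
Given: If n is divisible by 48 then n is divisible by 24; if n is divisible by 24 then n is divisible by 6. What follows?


Hypothetical syllogism: P → Q, Q → R ⊢ P → R
Premise 1: n is divisible by 48 → n is divisible by 24
Premise 2: n is divisible by 24 → n is divisible by 6
Chain the implications: the middle term (n is divisible by 24) links the two.
Conclusion: If n is divisible by 48, then n is divisible by 6.

If n is divisible by 48, then n is divisible by 6.


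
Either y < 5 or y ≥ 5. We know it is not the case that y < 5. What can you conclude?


Disjunctive syllogism: P ∨ Q, ¬P ⊢ Q
Disjunction: y < 5 ∨ y ≥ 5
We know it is not the case that y < 5.
By disjunctive syllogism, the other disjunct must be true.

y ≥ 5


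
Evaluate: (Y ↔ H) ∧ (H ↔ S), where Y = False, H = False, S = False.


Y = False, H = False, S = False
Step 1: Y ↔ H is true when Y and H have the same value. Result: True
Step 2: H ↔ S is true when H and S have the same value. Result: True
Step 3: True ∧ True = True

True


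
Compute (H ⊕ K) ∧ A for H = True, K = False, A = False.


H = True, K = False, A = False
Step 1: H ⊕ K = True XOR False = True
Step 2: True ∧ A = True AND False = False
XOR true when exactly one of H,K is true; then AND with A.

False


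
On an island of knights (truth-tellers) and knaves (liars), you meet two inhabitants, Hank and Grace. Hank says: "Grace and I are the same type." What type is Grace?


Hank says: "Grace and I are the same type."
Case 1: Hank is a Knight (truth-teller)
  Statement is true → they ARE the same → Grace is also a Knight
Case 2: Hank is a Knave (liar)
  Statement is false → they are NOT the same → Grace is a Knight
In both cases, Grace is a Knight.

Knight


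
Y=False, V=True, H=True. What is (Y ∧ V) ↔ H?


Y = False, V = True, H = True
Expression: (Y ∧ V) ↔ H
Step 1: Y ∧ V = False AND True = False
Step 2: (False) ↔ H = (False iff True) = False

False


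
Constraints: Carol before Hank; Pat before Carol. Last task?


Constraints: Carol before Hank; Pat before Carol
The last task can have nothing scheduled after it, so it must never appear on the left of a 'before'.
Tasks appearing before some other task: Carol, Pat.
The only task not in that list is Hank → it is last.

Hank


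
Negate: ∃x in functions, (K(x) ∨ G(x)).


Original: ∃x (K(x) ∨ G(x))
Rule: ¬∀→∃, ¬∃→∀, negate predicate.
Negation: ∀x (¬K(x) ∧ ¬G(x))

∀x (¬K(x) ∧ ¬G(x))


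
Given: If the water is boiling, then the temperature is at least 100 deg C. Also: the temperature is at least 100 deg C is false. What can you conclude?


Modus tollens: P → Q, ¬Q ⊢ ¬P
P: the water is boiling
Q: the temperature is at least 100 deg C
We have P → Q and Q is false.
By modus tollens, P must be false.

It is not the case that the water is boiling


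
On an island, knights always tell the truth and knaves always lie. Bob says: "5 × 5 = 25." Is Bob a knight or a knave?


Statement: "5 × 5 = 25."
Actual: 5 × 5 = 25
Claimed: 25
Statement is TRUE → Bob tells the truth → Knight

Knight


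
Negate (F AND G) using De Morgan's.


De Morgan's law: ¬(P ∧ Q) ≡ ¬P ∨ ¬Q
¬(F ∧ G) = ¬F ∨ ¬G

¬F ∨ ¬G


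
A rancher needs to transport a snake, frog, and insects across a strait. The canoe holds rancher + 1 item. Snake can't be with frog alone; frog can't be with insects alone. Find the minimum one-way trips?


1. rancher+frog → 2. rancher ← 3. rancher+snake → 4. rancher+frog ← 5. rancher+insects → 6. rancher ← 7. rancher+frog →
Minimum trips = 7

7


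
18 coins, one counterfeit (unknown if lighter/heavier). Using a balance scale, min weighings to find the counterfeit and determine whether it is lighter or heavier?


Let n = 18. 36 possibilities (n coins × lighter/heavier); each weighing has 3 outcomes.
Bound for k weighings: say the first weighing puts j coins on each pan. If it tips, the 2j weighed coins remain suspects (each with a known direction) and k-1 weighings give 3^(k-1) outcomes; 3^(k-1) is odd, so 2j ≤ 3^(k-1) - 1. If it balances, the n - 2j unweighed coins remain with direction unknown: 2(n - 2j) ≤ 3^(k-1) - 1 by the same parity argument. Adding, n ≤ (3^(k-1) - 1) + (3^(k-1) - 1)/2 = (3^k - 3)/2, and the classical three-group strategy achieves this (3 coins in 2 weighings, 12 in 3, 39 in 4, 120 in 5).
So we need the smallest k with (3^k - 3)/2 ≥ 18.
k = 3: (3^3 - 3)/2 = 12 < 18 ✗
k = 4: (3^4 - 3)/2 = 39 ≥ 18 ✓

4


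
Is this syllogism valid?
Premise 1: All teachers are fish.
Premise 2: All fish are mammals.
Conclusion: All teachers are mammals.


Premise 1: All teachers are fish.
Premise 2: All fish are mammals.
Conclusion: All teachers are mammals.
Barbara syllogism (AAA-1): All A are B, All B are C → All A are C.
Middle term (fish) distributed in premise 2.

Valid


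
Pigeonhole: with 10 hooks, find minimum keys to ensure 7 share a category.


Pigeonhole: to guarantee k in one of n categories, need (k-1)×n + 1.
k = 7, n = 10
Minimum = (7-1) × 10 + 1 = 6 × 10 + 1

61


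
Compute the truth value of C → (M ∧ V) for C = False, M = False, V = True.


C = False, M = False, V = True
Step 1: M ∧ V = False AND True = False
Step 2: C → (False): false only when C=True and consequent=False.
Result: True

True


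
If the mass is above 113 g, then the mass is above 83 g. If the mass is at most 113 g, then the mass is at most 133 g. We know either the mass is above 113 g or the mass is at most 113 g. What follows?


Constructive dilemma: (P → Q) ∧ (R → S), P ∨ R ⊢ Q ∨ S
Premise 1: the mass is above 113 g → the mass is above 83 g
Premise 2: the mass is at most 113 g → the mass is at most 133 g
Premise 3: the mass is above 113 g ∨ the mass is at most 113 g
Case 1: Assuming the mass is above 113 g, then by Premise 1, the mass is above 83 g.
Case 2: Assuming the mass is at most 113 g, then by Premise 2, the mass is at most 133 g.
Since one of the mass is above 113 g or the mass is at most 113 g must hold, we get the mass is above 83 g or the mass is at most 133 g.

The mass is above 83 g or the mass is at most 133 g.


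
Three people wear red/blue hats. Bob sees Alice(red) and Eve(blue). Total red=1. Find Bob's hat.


Total red = 1, seen red = 1
Own red = 1 - 1 = 0
Bob's hat is blue.

blue


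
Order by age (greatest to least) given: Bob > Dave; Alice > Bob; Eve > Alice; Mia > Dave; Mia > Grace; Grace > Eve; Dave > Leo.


Constraints: Bob > Dave; Alice > Bob; Eve > Alice; Mia > Dave; Mia > Grace; Grace > Eve; Dave > Leo
Method: at each step, the next-highest is the one remaining person who never appears on the smaller side of a constraint between remaining people.
  Step 1: remaining {Mia, Eve, Grace, Alice, Dave, Leo, Bob}; on the smaller side: {Eve, Grace, Alice, Dave, Leo, Bob} → Mia is next (Mia > Dave; Mia > Grace).
  Step 2: remaining {Eve, Grace, Alice, Dave, Leo, Bob}; on the smaller side: {Eve, Alice, Dave, Leo, Bob} → Grace is next (Grace > Eve).
  Step 3: remaining {Eve, Alice, Dave, Leo, Bob}; on the smaller side: {Alice, Dave, Leo, Bob} → Eve is next (Eve > Alice).
  Step 4: remaining {Alice, Dave, Leo, Bob}; on the smaller side: {Dave, Leo, Bob} → Alice is next (Alice > Bob).
  Step 5: remaining {Dave, Leo, Bob}; on the smaller side: {Dave, Leo} → Bob is next (Bob > Dave).
  Step 6: remaining {Dave, Leo}; on the smaller side: {Leo} → Dave is next (Dave > Leo).
  Step 7: only Leo remains → lowest.
Final ranking (highest to lowest):

Mia > Grace > Eve > Alice > Bob > Dave > Leo


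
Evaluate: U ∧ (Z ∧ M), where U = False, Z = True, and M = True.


U = False, Z = True, M = True
Step 1: Z ∧ M = True AND True = True
Step 2: U ∧ True = False AND True = False
AND is true only when ALL operands are true.

False


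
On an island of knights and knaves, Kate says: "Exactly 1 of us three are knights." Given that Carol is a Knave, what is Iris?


Kate claims exactly 1 knights among Kate, Carol, Iris.
Given: Carol is a Knave.

Case 1: Kate is a Knight (tells truth)
  Then exactly 1 of the three are knights.
  Counting Kate, Carol: 1 knight(s) so far. Need 0 more → Iris = Knave.
Case 2: Kate is a Knave (lies)
  Then the count is NOT 1.
  If Iris = Knight, count = 1 = 1 → claim would be true, contradicts lie.
  If Iris = Knave, count = 0 ≠ 1 → lie confirmed ✓

Iris is a Knave.

Knave


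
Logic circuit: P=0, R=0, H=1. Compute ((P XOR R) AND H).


P XOR R = 0^0 = 0
0 AND 1 = 0

0


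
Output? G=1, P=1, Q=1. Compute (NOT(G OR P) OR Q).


G OR P = 1
NOT(1) = 0
0 OR 1 = 1

1


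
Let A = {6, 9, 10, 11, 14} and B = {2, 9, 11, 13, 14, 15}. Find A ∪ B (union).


A = {6, 9, 10, 11, 14}
B = {2, 9, 11, 13, 14, 15}
Operation: union
All elements combined: 2, 6, 9, 10, 11, 13, 14, 15

{2, 6, 9, 10, 11, 13, 14, 15}


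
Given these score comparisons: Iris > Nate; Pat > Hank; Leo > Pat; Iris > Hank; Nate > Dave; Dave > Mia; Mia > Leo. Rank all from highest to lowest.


Constraints: Iris > Nate; Pat > Hank; Leo > Pat; Iris > Hank; Nate > Dave; Dave > Mia; Mia > Leo
Method: at each step, the next-highest is the one remaining person who never appears on the smaller side of a constraint between remaining people.
  Step 1: remaining {Dave, Leo, Iris, Pat, Nate, Hank, Mia}; on the smaller side: {Dave, Leo, Pat, Nate, Hank, Mia} → Iris is next (Iris > Nate; Iris > Hank).
  Step 2: remaining {Dave, Leo, Pat, Nate, Hank, Mia}; on the smaller side: {Dave, Leo, Pat, Hank, Mia} → Nate is next (Nate > Dave).
  Step 3: remaining {Dave, Leo, Pat, Hank, Mia}; on the smaller side: {Leo, Pat, Hank, Mia} → Dave is next (Dave > Mia).
  Step 4: remaining {Leo, Pat, Hank, Mia}; on the smaller side: {Leo, Pat, Hank} → Mia is next (Mia > Leo).
  Step 5: remaining {Leo, Pat, Hank}; on the smaller side: {Pat, Hank} → Leo is next (Leo > Pat).
  Step 6: remaining {Pat, Hank}; on the smaller side: {Hank} → Pat is next (Pat > Hank).
  Step 7: only Hank remains → lowest.
Final ranking (highest to lowest):

Iris > Nate > Dave > Mia > Leo > Pat > Hank


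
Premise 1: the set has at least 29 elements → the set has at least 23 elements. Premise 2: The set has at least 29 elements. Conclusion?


Modus ponens: P → Q, P ⊢ Q
P: the set has at least 29 elements
Q: the set has at least 23 elements
We have P → Q and P is true.
By modus ponens, Q must be true.

The set has at least 23 elements


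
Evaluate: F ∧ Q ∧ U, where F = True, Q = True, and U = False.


F = True, Q = True, U = False
Step 1: F ∧ Q = True AND True = True
Step 2: (True) ∧ U = (True) AND False = False
AND is true only when ALL operands are true.

False


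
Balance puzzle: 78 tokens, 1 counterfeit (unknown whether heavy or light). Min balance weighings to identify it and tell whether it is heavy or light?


Let n = 78. 156 possibilities (n tokens × lighter/heavier); each weighing has 3 outcomes.
Bound for k weighings: say the first weighing puts j tokens on each pan. If it tips, the 2j weighed tokens remain suspects (each with a known direction) and k-1 weighings give 3^(k-1) outcomes; 3^(k-1) is odd, so 2j ≤ 3^(k-1) - 1. If it balances, the n - 2j unweighed tokens remain with direction unknown: 2(n - 2j) ≤ 3^(k-1) - 1 by the same parity argument. Adding, n ≤ (3^(k-1) - 1) + (3^(k-1) - 1)/2 = (3^k - 3)/2, and the classical three-group strategy achieves this (3 tokens in 2 weighings, 12 in 3, 39 in 4, 120 in 5).
So we need the smallest k with (3^k - 3)/2 ≥ 78.
k = 4: (3^4 - 3)/2 = 39 < 78 ✗
k = 5: (3^5 - 3)/2 = 120 ≥ 78 ✓

5


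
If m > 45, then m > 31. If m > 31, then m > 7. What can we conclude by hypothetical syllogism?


Hypothetical syllogism: P → Q, Q → R ⊢ P → R
Premise 1: m > 45 → m > 31
Premise 2: m > 31 → m > 7
Chain the implications: the middle term (m > 31) links the two.
Conclusion: If m > 45, then m > 7.

If m > 45, then m > 7.


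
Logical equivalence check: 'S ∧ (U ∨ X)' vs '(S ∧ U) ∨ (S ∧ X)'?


Expression 1: S ∧ (U ∨ X)
Expression 2: (S ∧ U) ∨ (S ∧ X)
Truth table (S U X | Expr1 Expr2):
  T T T |   T     T
  T T F |   T     T
  T F T |   T     T
  T F F |   F     F
  F T T |   F     F
  F T F |   F     F
  F F T |   F     F
  F F F |   F     F
All 8 rows agree, so the expressions are logically equivalent.

Yes


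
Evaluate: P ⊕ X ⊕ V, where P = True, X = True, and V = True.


P = True, X = True, V = True
Step 1: P ⊕ X = True XOR True = False
Step 2: False ⊕ V = False XOR True = True
XOR is true when an odd number of operands are true.

True


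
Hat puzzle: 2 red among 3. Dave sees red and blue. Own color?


Total red = 2, seen red = 1
Own red = 2 - 1 = 1
Dave's hat is red.

red


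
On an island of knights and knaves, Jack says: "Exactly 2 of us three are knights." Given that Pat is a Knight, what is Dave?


Jack claims exactly 2 knights among Jack, Pat, Dave.
Given: Pat is a Knight.

Case 1: Jack is a Knight (tells truth)
  Then exactly 2 of the three are knights.
  Counting Jack, Pat: 2 knight(s) so far. Need 0 more → Dave = Knave.
Case 2: Jack is a Knave (lies)
  Then the count is NOT 2.
  If Dave = Knight, count = 2 = 2 → claim would be true, contradicts lie.
  If Dave = Knave, count = 1 ≠ 2 → lie confirmed ✓

Dave is a Knave.

Knave


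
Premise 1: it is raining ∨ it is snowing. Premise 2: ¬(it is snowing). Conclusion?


Disjunctive syllogism: P ∨ Q, ¬P ⊢ Q
Disjunction: it is raining ∨ it is snowing
We know it is not the case that it is snowing.
By disjunctive syllogism, the other disjunct must be true.

It is raining


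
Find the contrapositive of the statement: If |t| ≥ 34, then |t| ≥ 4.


Original: If |t| ≥ 34, then |t| ≥ 4
Contrapositive: If ¬Q, then ¬P
Negate Q: not (|t| ≥ 4)
Negate P: not (|t| ≥ 34)

If not (|t| ≥ 4), then not (|t| ≥ 34).


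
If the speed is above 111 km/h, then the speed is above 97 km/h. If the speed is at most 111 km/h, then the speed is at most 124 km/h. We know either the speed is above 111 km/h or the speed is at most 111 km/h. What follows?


Constructive dilemma: (P → Q) ∧ (R → S), P ∨ R ⊢ Q ∨ S
Premise 1: the speed is above 111 km/h → the speed is above 97 km/h
Premise 2: the speed is at most 111 km/h → the speed is at most 124 km/h
Premise 3: the speed is above 111 km/h ∨ the speed is at most 111 km/h
Case 1: Assuming the speed is above 111 km/h, then by Premise 1, the speed is above 97 km/h.
Case 2: Assuming the speed is at most 111 km/h, then by Premise 2, the speed is at most 124 km/h.
Since one of the speed is above 111 km/h or the speed is at most 111 km/h must hold, we get the speed is above 97 km/h or the speed is at most 124 km/h.

The speed is above 97 km/h or the speed is at most 124 km/h.


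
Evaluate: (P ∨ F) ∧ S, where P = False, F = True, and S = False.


P = False, F = True, S = False
Step 1: P ∨ F = False OR True = True
Step 2: True ∧ S = True AND False = False
OR is true when at least one operand is true; AND requires both.

False


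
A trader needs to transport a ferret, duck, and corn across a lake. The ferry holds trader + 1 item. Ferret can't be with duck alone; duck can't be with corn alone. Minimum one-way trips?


1. trader+duck → 2. trader ← 3. trader+ferret → 4. trader+duck ← 5. trader+corn → 6. trader ← 7. trader+duck →
Minimum trips = 7

7


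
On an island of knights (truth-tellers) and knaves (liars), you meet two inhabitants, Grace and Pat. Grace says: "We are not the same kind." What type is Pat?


Grace says: "We are not the same kind."
Case 1: Grace is a Knight (truth-teller)
  Statement is true → they ARE different → Pat is a Knave
Case 2: Grace is a Knave (liar)
  Statement is false → they are NOT different → Pat is a Knave
In both cases, Pat is a Knave.

Knave


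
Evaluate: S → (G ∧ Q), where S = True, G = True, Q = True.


S = True, G = True, Q = True
Step 1: G ∧ Q = True AND True = True
Step 2: S → (True): false only when S=True and consequent=False.
Result: True

True


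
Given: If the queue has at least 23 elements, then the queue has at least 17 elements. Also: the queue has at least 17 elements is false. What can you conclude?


Modus tollens: P → Q, ¬Q ⊢ ¬P
P: the queue has at least 23 elements
Q: the queue has at least 17 elements
We have P → Q and Q is false.
By modus tollens, P must be false.

It is not the case that the queue has at least 23 elements


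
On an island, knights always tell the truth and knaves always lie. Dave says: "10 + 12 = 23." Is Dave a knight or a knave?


Statement: "10 + 12 = 23."
Actual: 10 + 12 = 22
Claimed: 23
Statement is FALSE → Dave lies → Knave

Knave


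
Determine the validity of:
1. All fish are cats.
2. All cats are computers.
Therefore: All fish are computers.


Premise 1: All fish are cats.
Premise 2: All cats are computers.
Conclusion: All fish are computers.
Barbara syllogism (AAA-1): All A are B, All B are C → All A are C.
Middle term (cats) distributed in premise 2.

Valid


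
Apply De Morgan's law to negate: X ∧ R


De Morgan's law: ¬(P ∧ Q) ≡ ¬P ∨ ¬Q
¬(X ∧ R) = ¬X ∨ ¬R

¬X ∨ ¬R


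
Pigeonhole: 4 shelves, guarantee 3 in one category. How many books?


Pigeonhole: to guarantee k in one of n categories, need (k-1)×n + 1.
k = 3, n = 4
Minimum = (3-1) × 4 + 1 = 2 × 4 + 1

9


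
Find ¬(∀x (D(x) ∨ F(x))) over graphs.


Original: ∀x (D(x) ∨ F(x))
Rule: ¬∀→∃, ¬∃→∀, negate predicate.
Negation: ∃x (¬D(x) ∧ ¬F(x))

∃x (¬D(x) ∧ ¬F(x))


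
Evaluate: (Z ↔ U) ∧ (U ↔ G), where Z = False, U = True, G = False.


Z = False, U = True, G = False
Step 1: Z ↔ U is true when Z and U have the same value. Result: False
Step 2: U ↔ G is true when U and G have the same value. Result: False
Step 3: False ∧ False = False

False


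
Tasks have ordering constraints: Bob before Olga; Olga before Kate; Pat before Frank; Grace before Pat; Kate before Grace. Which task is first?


Constraints: Bob before Olga; Olga before Kate; Pat before Frank; Grace before Pat; Kate before Grace
The first task can have nothing scheduled before it, so it must never appear on the right of a 'before'.
Tasks appearing after some 'before': Olga, Kate, Frank, Pat, Grace.
The only task not in that list is Bob → it is first.

Bob


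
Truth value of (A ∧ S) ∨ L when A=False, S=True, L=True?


A = False, S = True, L = True
Expression: (A ∧ S) ∨ L
Step 1: A ∧ S = False AND True = False
Step 2: (False) ∨ L = False OR True = True

True


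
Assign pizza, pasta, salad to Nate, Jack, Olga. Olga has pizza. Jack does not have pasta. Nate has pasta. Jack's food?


From clues:
  Olga → pizza
  Nate → pasta
By elimination, Jack gets the remaining.

salad


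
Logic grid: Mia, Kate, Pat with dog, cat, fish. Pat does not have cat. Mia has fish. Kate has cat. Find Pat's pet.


From clues:
  Mia → fish
  Kate → cat
By elimination, Pat gets the remaining.

dog


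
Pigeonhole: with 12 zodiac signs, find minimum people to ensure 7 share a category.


Pigeonhole: to guarantee k in one of n categories, need (k-1)×n + 1.
k = 7, n = 12
Minimum = (7-1) × 12 + 1 = 6 × 12 + 1

73


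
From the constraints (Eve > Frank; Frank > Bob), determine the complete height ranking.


Constraints: Eve > Frank; Frank > Bob
Method: at each step, the next-highest is the one remaining person who never appears on the smaller side of a constraint between remaining people.
  Step 1: remaining {Eve, Frank, Bob}; on the smaller side: {Frank, Bob} → Eve is next (Eve > Frank).
  Step 2: remaining {Frank, Bob}; on the smaller side: {Bob} → Frank is next (Frank > Bob).
  Step 3: only Bob remains → lowest.
Final ranking (highest to lowest):

Eve > Frank > Bob


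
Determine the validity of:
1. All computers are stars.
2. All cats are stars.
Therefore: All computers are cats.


Premise 1: All computers are stars.
Premise 2: All cats are stars.
Conclusion: All computers are cats.
Fallacy: undistributed middle. stars is predicate in both.
Counterexample: computers and cats could be disjoint subsets of stars.

Invalid


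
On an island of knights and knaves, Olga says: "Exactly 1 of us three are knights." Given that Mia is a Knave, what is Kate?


Olga claims exactly 1 knights among Olga, Mia, Kate.
Given: Mia is a Knave.

Case 1: Olga is a Knight (tells truth)
  Then exactly 1 of the three are knights.
  Counting Olga, Mia: 1 knight(s) so far. Need 0 more → Kate = Knave.
Case 2: Olga is a Knave (lies)
  Then the count is NOT 1.
  If Kate = Knight, count = 1 = 1 → claim would be true, contradicts lie.
  If Kate = Knave, count = 0 ≠ 1 → lie confirmed ✓

Kate is a Knave.

Knave


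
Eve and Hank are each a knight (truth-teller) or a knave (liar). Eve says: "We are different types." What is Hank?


Eve says: "We are different types."
Case 1: Eve is a Knight (truth-teller)
  Statement is true → they ARE different → Hank is a Knave
Case 2: Eve is a Knave (liar)
  Statement is false → they are NOT different → Hank is a Knave
In both cases, Hank is a Knave.

Knave


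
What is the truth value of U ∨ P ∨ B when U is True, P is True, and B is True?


U = True, P = True, B = True
Step 1: U ∨ P = True OR True = True
Step 2: True ∨ B = True OR True = True
OR is true when at least one operand is true.

True


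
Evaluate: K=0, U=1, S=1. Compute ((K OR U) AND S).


K OR U = 0|1 = 1
1 AND 1 = 1

1


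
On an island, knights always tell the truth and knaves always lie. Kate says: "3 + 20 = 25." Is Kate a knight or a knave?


Statement: "3 + 20 = 25."
Actual: 3 + 20 = 23
Claimed: 25
Statement is FALSE → Kate lies → Knave

Knave


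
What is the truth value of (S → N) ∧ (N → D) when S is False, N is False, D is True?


S = False, N = False, D = True
Step 1: S → N is false only when S=True and N=False. Result: True
Step 2: N → D is false only when N=True and D=False. Result: True
Step 3: True ∧ True = True

True


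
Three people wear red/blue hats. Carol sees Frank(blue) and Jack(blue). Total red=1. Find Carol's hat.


Total red = 1, seen red = 0
Own red = 1 - 0 = 1
Carol's hat is red.

red


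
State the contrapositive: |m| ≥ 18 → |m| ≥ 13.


Original: If |m| ≥ 18, then |m| ≥ 13
Contrapositive: If ¬Q, then ¬P
Negate Q: not (|m| ≥ 13)
Negate P: not (|m| ≥ 18)

If not (|m| ≥ 13), then not (|m| ≥ 18).


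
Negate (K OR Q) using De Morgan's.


De Morgan's law: ¬(P ∨ Q) ≡ ¬P ∧ ¬Q
¬(K ∨ Q) = ¬K ∧ ¬Q

¬K ∧ ¬Q


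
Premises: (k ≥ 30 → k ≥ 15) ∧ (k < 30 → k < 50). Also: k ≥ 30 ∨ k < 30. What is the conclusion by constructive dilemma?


Constructive dilemma: (P → Q) ∧ (R → S), P ∨ R ⊢ Q ∨ S
Premise 1: k ≥ 30 → k ≥ 15
Premise 2: k < 30 → k < 50
Premise 3: k ≥ 30 ∨ k < 30
Case 1: Assuming k ≥ 30, then by Premise 1, k ≥ 15.
Case 2: Assuming k < 30, then by Premise 2, k < 50.
Since one of k ≥ 30 or k < 30 must hold, we get k ≥ 15 or k < 50.

k ≥ 15 or k < 50.


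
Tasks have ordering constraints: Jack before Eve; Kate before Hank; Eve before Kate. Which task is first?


Constraints: Jack before Eve; Kate before Hank; Eve before Kate
The first task can have nothing scheduled before it, so it must never appear on the right of a 'before'.
Tasks appearing after some 'before': Eve, Hank, Kate.
The only task not in that list is Jack → it is first.

Jack


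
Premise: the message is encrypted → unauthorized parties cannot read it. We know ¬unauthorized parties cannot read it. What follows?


Modus tollens: P → Q, ¬Q ⊢ ¬P
P: the message is encrypted
Q: unauthorized parties cannot read it
We have P → Q and Q is false.
By modus tollens, P must be false.

It is not the case that the message is encrypted


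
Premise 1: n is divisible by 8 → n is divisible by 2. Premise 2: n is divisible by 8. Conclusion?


Modus ponens: P → Q, P ⊢ Q
P: n is divisible by 8
Q: n is divisible by 2
We have P → Q and P is true.
By modus ponens, Q must be true.

n is divisible by 2


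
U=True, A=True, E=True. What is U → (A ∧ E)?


U = True, A = True, E = True
Expression: U → (A ∧ E)
Step 1: A ∧ E = True AND True = True
Step 2: U → (True) = True → True = True

True


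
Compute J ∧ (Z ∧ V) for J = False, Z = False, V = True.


J = False, Z = False, V = True
Step 1: Z ∧ V = False AND True = False
Step 2: J ∧ False = False AND False = False
AND is true only when ALL operands are true.

False


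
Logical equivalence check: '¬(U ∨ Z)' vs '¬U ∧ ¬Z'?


Expression 1: ¬(U ∨ Z)
Expression 2: ¬U ∧ ¬Z
Truth table (U Z | Expr1 Expr2):
  T T |   F     F
  T F |   F     F
  F T |   F     F
  F F |   T     T
All 4 rows agree, so the expressions are logically equivalent.

Yes


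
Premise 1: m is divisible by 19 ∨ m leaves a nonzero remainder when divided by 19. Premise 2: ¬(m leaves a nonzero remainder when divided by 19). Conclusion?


Disjunctive syllogism: P ∨ Q, ¬P ⊢ Q
Disjunction: m is divisible by 19 ∨ m leaves a nonzero remainder when divided by 19
We know it is not the case that m leaves a nonzero remainder when divided by 19.
By disjunctive syllogism, the other disjunct must be true.

m is divisible by 19


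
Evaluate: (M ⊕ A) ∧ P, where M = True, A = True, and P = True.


M = True, A = True, P = True
Step 1: M ⊕ A = True XOR True = False
Step 2: False ∧ P = False AND True = False
XOR true when exactly one of M,A is true; then AND with P.

False


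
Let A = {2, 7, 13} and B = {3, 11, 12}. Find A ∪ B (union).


A = {2, 7, 13}
B = {3, 11, 12}
Operation: union
All elements combined: 2, 3, 7, 11, 12, 13

{2, 3, 7, 11, 12, 13}


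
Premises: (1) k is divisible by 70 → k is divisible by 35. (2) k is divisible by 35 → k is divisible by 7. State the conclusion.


Hypothetical syllogism: P → Q, Q → R ⊢ P → R
Premise 1: k is divisible by 70 → k is divisible by 35
Premise 2: k is divisible by 35 → k is divisible by 7
Chain the implications: the middle term (k is divisible by 35) links the two.
Conclusion: If k is divisible by 70, then k is divisible by 7.

If k is divisible by 70, then k is divisible by 7.


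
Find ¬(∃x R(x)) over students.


Original: ∃x R(x)
Rule: ¬∀→∃, ¬∃→∀, negate predicate.
Negation: ∀x ¬R(x)

∀x ¬R(x)


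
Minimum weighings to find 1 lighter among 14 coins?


Each weighing has 3 outcomes (left heavy / balance / right heavy), so k weighings distinguish at most 3^k cases; splitting into three near-equal groups achieves this.
Need 3^k ≥ 14: 3^2 = 9 < 14 ≤ 3^3 = 27
k = ⌈log₃(14)⌉ = 3

3


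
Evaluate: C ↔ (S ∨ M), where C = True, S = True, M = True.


C = True, S = True, M = True
Step 1: S ∨ M = True OR True = True
Step 2: C ↔ (True): true when both sides have same truth value.
Result: True ↔ True = True

True


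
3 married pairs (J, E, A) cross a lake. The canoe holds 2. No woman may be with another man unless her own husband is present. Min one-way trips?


Label couples J, E, A (H = husband, W = wife).
Counting alone: 6 people, the canoe carries 2 and someone must bring it back, so each round trip nets at most +1 on the far side until the last crossing → at least 9 trips. The jealousy constraint makes 9 impossible; the shortest valid schedule has 11:
1. WJ+WE →  (far: WJ,WE; near: HJ,HE,HA,WA)
2. WJ ←       (far: WE; near: HJ,HE,HA,WJ,WA)
3. WJ+WA →  (far: WJ,WE,WA; near: HJ,HE,HA)
4. WJ ←       (far: WE,WA; near: HJ,HE,HA,WJ)
5. HE+HA →  (far: HE,WE,HA,WA; near: HJ,WJ)
6. HE+WE ←  (far: HA,WA; near: HJ,WJ,HE,WE)
7. HJ+HE →  (far: HJ,HE,HA,WA; near: WJ,WE)
8. WA ←       (far: HJ,HE,HA; near: WJ,WE,WA)
9. WJ+WE →  (far: HJ,WJ,HE,WE,HA; near: WA)
10. HA ←      (far: HJ,WJ,HE,WE; near: HA,WA)
11. HA+WA → (far: all six; near: empty)
In every state each wife is either with her husband or with no other man.
Minimum trips = 11

11


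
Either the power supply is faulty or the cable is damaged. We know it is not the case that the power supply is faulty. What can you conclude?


Disjunctive syllogism: P ∨ Q, ¬P ⊢ Q
Disjunction: the power supply is faulty ∨ the cable is damaged
We know it is not the case that the power supply is faulty.
By disjunctive syllogism, the other disjunct must be true.

The cable is damaged


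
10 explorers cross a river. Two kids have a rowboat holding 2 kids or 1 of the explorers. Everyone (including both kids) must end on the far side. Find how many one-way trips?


Per crossing of one of the explorers: kids→, one←, one of the explorers→, one← = 4 trips
10 × 4 = 40, + 1 final kids→ = 41
Minimum trips = 41

41


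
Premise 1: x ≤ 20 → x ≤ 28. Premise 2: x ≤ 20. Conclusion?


Modus ponens: P → Q, P ⊢ Q
P: x ≤ 20
Q: x ≤ 28
We have P → Q and P is true.
By modus ponens, Q must be true.

x ≤ 28


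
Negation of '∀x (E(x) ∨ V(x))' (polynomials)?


Original: ∀x (E(x) ∨ V(x))
Rule: ¬∀→∃, ¬∃→∀, negate predicate.
Negation: ∃x (¬E(x) ∧ ¬V(x))

∃x (¬E(x) ∧ ¬V(x))


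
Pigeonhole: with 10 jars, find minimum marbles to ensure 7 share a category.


Pigeonhole: to guarantee k in one of n categories, need (k-1)×n + 1.
k = 7, n = 10
Minimum = (7-1) × 10 + 1 = 6 × 10 + 1

61


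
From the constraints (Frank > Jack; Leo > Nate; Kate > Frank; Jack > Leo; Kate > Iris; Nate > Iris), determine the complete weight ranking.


Constraints: Frank > Jack; Leo > Nate; Kate > Frank; Jack > Leo; Kate > Iris; Nate > Iris
Method: at each step, the next-highest is the one remaining person who never appears on the smaller side of a constraint between remaining people.
  Step 1: remaining {Frank, Nate, Leo, Jack, Iris, Kate}; on the smaller side: {Frank, Nate, Leo, Jack, Iris} → Kate is next (Kate > Frank; Kate > Iris).
  Step 2: remaining {Frank, Nate, Leo, Jack, Iris}; on the smaller side: {Nate, Leo, Jack, Iris} → Frank is next (Frank > Jack).
  Step 3: remaining {Nate, Leo, Jack, Iris}; on the smaller side: {Nate, Leo, Iris} → Jack is next (Jack > Leo).
  Step 4: remaining {Nate, Leo, Iris}; on the smaller side: {Nate, Iris} → Leo is next (Leo > Nate).
  Step 5: remaining {Nate, Iris}; on the smaller side: {Iris} → Nate is next (Nate > Iris).
  Step 6: only Iris remains → lowest.
Final ranking (highest to lowest):

Kate > Frank > Jack > Leo > Nate > Iris


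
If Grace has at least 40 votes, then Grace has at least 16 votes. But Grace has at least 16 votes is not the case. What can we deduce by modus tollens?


Modus tollens: P → Q, ¬Q ⊢ ¬P
P: Grace has at least 40 votes
Q: Grace has at least 16 votes
We have P → Q and Q is false.
By modus tollens, P must be false.

It is not the case that Grace has at least 40 votes


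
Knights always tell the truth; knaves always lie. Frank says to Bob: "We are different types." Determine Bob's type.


Frank says: "We are different types."
Case 1: Frank is a Knight (truth-teller)
  Statement is true → they ARE different → Bob is a Knave
Case 2: Frank is a Knave (liar)
  Statement is false → they are NOT different → Bob is a Knave
In both cases, Bob is a Knave.

Knave


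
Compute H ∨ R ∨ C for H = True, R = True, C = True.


H = True, R = True, C = True
Step 1: H ∨ R = True OR True = True
Step 2: True ∨ C = True OR True = True
OR is true when at least one operand is true.

True


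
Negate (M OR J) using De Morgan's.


De Morgan's law: ¬(P ∨ Q) ≡ ¬P ∧ ¬Q
¬(M ∨ J) = ¬M ∧ ¬J

¬M ∧ ¬J


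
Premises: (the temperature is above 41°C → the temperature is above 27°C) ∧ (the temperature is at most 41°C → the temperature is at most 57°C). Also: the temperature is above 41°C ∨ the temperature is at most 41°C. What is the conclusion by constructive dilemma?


Constructive dilemma: (P → Q) ∧ (R → S), P ∨ R ⊢ Q ∨ S
Premise 1: the temperature is above 41°C → the temperature is above 27°C
Premise 2: the temperature is at most 41°C → the temperature is at most 57°C
Premise 3: the temperature is above 41°C ∨ the temperature is at most 41°C
Case 1: Assuming the temperature is above 41°C, then by Premise 1, the temperature is above 27°C.
Case 2: Assuming the temperature is at most 41°C, then by Premise 2, the temperature is at most 57°C.
Since one of the temperature is above 41°C or the temperature is at most 41°C must hold, we get the temperature is above 27°C or the temperature is at most 57°C.

The temperature is above 27°C or the temperature is at most 57°C.
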